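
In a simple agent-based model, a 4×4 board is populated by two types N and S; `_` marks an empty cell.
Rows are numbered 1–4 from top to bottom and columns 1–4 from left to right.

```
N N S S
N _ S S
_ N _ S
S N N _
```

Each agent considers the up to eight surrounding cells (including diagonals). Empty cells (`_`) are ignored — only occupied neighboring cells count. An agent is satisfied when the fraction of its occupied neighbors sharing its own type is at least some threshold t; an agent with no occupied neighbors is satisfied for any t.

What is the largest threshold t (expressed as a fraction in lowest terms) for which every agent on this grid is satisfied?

Row 1: (1,1)N 2/2 · (1,2)N 2/4 · (1,3)S 3/4 · (1,4)S 3/3
Row 2: (2,1)N 3/3 · (2,3)S 4/6 · (2,4)S 4/4
Row 3: (3,2)N 3/5 · (3,4)S 2/3
Row 4: (4,1)S 0/2 · (4,2)N 2/3 · (4,3)N 2/3
The smallest same-type fraction is 0/2 at (4,1), which reduces to 0/1. Any threshold above that leaves this agent unsatisfied.

0/1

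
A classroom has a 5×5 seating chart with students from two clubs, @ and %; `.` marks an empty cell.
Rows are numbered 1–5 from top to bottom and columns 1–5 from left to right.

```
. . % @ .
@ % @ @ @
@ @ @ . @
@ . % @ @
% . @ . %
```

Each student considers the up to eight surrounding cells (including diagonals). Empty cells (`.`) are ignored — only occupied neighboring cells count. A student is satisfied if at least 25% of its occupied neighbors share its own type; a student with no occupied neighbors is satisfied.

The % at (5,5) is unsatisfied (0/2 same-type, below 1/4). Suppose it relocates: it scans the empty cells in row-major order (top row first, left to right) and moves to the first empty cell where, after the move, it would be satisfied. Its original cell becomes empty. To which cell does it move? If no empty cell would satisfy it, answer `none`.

(1,1)

Vacating (5,5). Empty cells in order:
  (1,1): 1/2 same-type → satisfied — stop here.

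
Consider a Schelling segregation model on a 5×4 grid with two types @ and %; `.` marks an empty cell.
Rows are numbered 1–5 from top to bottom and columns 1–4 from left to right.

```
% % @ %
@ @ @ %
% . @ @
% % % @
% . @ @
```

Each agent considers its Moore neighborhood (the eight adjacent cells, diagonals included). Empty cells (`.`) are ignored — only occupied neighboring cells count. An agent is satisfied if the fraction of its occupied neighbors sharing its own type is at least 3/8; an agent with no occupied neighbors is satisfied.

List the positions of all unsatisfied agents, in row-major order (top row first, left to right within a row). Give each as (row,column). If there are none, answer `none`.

(1,1), (1,2), (1,4), (2,1), (2,4), (4,3)

Row 1: (1,1)% 1/3 unhappy · (1,2)% 1/5 unhappy · (1,3)@ 2/5 ok · (1,4)% 1/3 unhappy
Row 2: (2,1)@ 1/4 unhappy · (2,2)@ 4/7 ok · (2,3)@ 4/7 ok · (2,4)% 1/5 unhappy
Row 3: (3,1)% 2/4 ok · (3,3)@ 4/7 ok · (3,4)@ 3/5 ok
Row 4: (4,1)% 3/3 ok · (4,2)% 4/6 ok · (4,3)% 1/6 unhappy · (4,4)@ 4/5 ok
Row 5: (5,1)% 2/2 ok · (5,3)@ 2/4 ok · (5,4)@ 2/3 ok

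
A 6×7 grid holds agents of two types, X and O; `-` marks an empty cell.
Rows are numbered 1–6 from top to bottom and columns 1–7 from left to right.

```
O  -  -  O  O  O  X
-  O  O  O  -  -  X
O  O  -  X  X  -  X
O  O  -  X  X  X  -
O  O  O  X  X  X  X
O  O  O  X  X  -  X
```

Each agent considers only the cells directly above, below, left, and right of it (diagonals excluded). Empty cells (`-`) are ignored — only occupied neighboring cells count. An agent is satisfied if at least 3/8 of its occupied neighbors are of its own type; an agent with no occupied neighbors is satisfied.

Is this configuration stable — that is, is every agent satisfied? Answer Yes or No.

Yes

(1,1)O 0/0 ✓
(1,4)O 2/2 ✓
(1,5)O 2/2 ✓
(1,6)O 1/2 ✓
(1,7)X 1/2 ✓
(2,2)O 2/2 ✓
(2,3)O 2/2 ✓
(2,4)O 2/3 ✓
(2,7)X 2/2 ✓
(3,1)O 2/2 ✓
(3,2)O 3/3 ✓
(3,4)X 2/3 ✓
(3,5)X 2/2 ✓
(3,7)X 1/1 ✓
(4,1)O 3/3 ✓
(4,2)O 3/3 ✓
(4,4)X 3/3 ✓
(4,5)X 4/4 ✓
(4,6)X 2/2 ✓
(5,1)O 3/3 ✓
(5,2)O 4/4 ✓
(5,3)O 2/3 ✓
(5,4)X 3/4 ✓
(5,5)X 4/4 ✓
(5,6)X 3/3 ✓
(5,7)X 2/2 ✓
(6,1)O 2/2 ✓
(6,2)O 3/3 ✓
(6,3)O 2/3 ✓
(6,4)X 2/3 ✓
(6,5)X 2/2 ✓
(6,7)X 1/1 ✓
All meet the threshold, so the configuration is stable.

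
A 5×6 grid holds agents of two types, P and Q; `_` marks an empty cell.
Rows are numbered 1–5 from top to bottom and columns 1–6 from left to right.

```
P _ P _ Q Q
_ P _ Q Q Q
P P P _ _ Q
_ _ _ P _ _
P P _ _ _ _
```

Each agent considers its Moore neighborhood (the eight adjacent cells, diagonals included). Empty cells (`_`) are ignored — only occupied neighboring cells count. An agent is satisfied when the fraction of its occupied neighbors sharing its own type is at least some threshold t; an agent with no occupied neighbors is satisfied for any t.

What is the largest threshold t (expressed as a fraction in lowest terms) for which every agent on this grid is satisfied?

Row 1: (1,1)P 1/1 · (1,3)P 1/2 · (1,5)Q 4/4 · (1,6)Q 3/3
Row 2: (2,2)P 5/5 · (2,4)Q 2/4 · (2,5)Q 5/5 · (2,6)Q 4/4
Row 3: (3,1)P 2/2 · (3,2)P 3/3 · (3,3)P 3/4 · (3,6)Q 2/2
Row 4: (4,4)P 1/1
Row 5: (5,1)P 1/1 · (5,2)P 1/1
The smallest same-type fraction is 1/2 at (1,3), which reduces to 1/2. Any threshold above that leaves this agent unsatisfied.

1/2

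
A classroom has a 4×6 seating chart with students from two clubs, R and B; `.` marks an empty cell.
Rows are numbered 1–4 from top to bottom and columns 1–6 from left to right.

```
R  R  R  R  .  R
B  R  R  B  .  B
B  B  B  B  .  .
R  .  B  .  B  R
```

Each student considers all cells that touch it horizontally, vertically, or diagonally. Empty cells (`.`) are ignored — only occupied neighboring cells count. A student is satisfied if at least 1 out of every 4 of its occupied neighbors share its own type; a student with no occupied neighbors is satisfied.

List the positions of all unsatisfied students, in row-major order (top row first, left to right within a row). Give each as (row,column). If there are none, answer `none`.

(1,6), (2,6), (4,1), (4,6)

(1,1)R 2/3 ok
(1,2)R 4/5 ok
(1,3)R 4/5 ok
(1,4)R 2/3 ok
(1,6)R 0/1 unhappy
(2,1)B 2/5 ok
(2,2)R 4/8 ok
(2,3)R 4/8 ok
(2,4)B 2/5 ok
(2,6)B 0/1 unhappy
(3,1)B 2/4 ok
(3,2)B 4/7 ok
(3,3)B 4/6 ok
(3,4)B 4/5 ok
(4,1)R 0/2 unhappy
(4,3)B 3/3 ok
(4,5)B 1/2 ok
(4,6)R 0/1 unhappy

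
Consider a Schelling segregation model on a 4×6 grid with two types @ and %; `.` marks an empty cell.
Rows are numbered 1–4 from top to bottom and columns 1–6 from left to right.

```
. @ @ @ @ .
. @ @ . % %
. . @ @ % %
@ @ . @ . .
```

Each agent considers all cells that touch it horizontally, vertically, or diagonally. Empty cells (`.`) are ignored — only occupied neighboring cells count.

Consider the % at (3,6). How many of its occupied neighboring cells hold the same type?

3

Occupied neighbors of (3,6): (2,5)=%, (2,6)=%, (3,5)=%.
Same type (%): 3 of 3.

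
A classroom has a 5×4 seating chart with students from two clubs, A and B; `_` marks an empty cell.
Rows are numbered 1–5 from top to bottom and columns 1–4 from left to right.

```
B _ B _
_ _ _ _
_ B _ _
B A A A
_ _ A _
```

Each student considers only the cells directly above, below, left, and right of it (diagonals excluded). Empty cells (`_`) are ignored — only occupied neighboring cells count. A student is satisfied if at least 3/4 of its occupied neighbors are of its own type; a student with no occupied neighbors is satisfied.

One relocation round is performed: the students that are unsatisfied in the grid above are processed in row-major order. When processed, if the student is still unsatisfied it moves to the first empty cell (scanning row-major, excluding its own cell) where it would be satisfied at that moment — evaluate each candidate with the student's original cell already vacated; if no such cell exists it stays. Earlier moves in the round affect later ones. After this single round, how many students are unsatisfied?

Initially unsatisfied (in order): (3,2), (4,1), (4,2).
  (3,2) → (1,2).
  (4,1) → (1,4).
  (4,2): now satisfied by earlier moves; stays.
Resulting grid:
B B B B
_ _ _ _
_ _ _ _
_ A A A
_ _ A _
All satisfied now.

0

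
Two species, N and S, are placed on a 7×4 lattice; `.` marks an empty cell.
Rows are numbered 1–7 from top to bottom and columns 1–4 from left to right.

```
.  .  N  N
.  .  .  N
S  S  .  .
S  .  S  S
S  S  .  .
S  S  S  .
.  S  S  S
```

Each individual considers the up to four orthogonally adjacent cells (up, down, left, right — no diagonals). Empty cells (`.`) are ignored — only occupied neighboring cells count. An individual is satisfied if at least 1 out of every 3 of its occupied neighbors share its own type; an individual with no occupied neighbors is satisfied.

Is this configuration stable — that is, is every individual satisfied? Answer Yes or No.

Row 1: (1,3)N 1/1 ok · (1,4)N 2/2 ok
Row 2: (2,4)N 1/1 ok
Row 3: (3,1)S 2/2 ok · (3,2)S 1/1 ok
Row 4: (4,1)S 2/2 ok · (4,3)S 1/1 ok · (4,4)S 1/1 ok
Row 5: (5,1)S 3/3 ok · (5,2)S 2/2 ok
Row 6: (6,1)S 2/2 ok · (6,2)S 4/4 ok · (6,3)S 2/2 ok
Row 7: (7,2)S 2/2 ok · (7,3)S 3/3 ok · (7,4)S 1/1 ok
All meet the threshold, so the configuration is stable.

Yes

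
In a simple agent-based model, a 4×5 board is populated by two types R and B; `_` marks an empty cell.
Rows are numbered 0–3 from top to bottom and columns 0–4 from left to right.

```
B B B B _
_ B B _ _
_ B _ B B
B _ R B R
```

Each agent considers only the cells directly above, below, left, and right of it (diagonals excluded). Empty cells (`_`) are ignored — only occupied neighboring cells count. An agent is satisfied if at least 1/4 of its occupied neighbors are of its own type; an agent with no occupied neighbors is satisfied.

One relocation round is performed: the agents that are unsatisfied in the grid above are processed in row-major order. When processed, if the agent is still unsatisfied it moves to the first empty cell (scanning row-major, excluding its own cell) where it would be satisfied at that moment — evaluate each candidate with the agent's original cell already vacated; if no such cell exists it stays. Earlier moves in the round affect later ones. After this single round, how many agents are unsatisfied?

0

Initially unsatisfied (in order): (3,2), (3,4).
  (3,2): no empty cell satisfies it; stays.
  (3,4) → (2,2).
Resulting grid:
B B B B _
_ B B _ _
_ B R B B
B _ R B _
All satisfied now.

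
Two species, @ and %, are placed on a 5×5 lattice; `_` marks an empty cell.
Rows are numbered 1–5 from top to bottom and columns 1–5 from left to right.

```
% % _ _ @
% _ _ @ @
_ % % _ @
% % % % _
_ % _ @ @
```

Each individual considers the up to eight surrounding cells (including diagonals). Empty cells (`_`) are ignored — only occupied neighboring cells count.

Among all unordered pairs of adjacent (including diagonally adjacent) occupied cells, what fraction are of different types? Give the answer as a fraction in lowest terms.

Scan each occupied cell's neighbors to the right and below (and the two forward diagonals) so each pair is counted once.
From row 1: 0 unlike of 5 pairs (running 0/5).
From row 2: 1 unlike of 5 pairs (running 1/10).
From row 3: 1 unlike of 8 pairs (running 2/18).
From row 4: 3 unlike of 9 pairs (running 5/27).
From row 5: 0 unlike of 1 pairs (running 5/28).
Total adjacent occupied pairs: 28; unlike-type pairs: 5.
5/28 is already in lowest terms.

5/28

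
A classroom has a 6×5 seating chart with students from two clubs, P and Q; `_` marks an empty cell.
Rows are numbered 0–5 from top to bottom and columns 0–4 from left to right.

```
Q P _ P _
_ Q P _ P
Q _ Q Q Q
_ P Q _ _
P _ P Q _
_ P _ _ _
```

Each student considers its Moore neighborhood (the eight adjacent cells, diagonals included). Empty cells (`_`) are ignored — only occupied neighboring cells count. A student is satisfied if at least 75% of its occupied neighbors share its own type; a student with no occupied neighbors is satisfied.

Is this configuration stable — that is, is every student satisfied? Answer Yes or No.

No

Row 0: (0,0)Q 1/2 unhappy · (0,1)P 1/3 unhappy · (0,3)P 2/2 ok
Row 1: (1,1)Q 3/5 unhappy · (1,2)P 2/5 unhappy · (1,4)P 1/3 unhappy
Row 2: (2,0)Q 1/2 unhappy · (2,2)Q 3/5 unhappy · (2,3)Q 3/5 unhappy · (2,4)Q 1/2 unhappy
Row 3: (3,1)P 2/5 unhappy · (3,2)Q 3/5 unhappy
Row 4: (4,0)P 2/2 ok · (4,2)P 2/4 unhappy · (4,3)Q 1/2 unhappy
Row 5: (5,1)P 2/2 ok
For instance (0,0) has only 1/2 same-type neighbors, below 3/4.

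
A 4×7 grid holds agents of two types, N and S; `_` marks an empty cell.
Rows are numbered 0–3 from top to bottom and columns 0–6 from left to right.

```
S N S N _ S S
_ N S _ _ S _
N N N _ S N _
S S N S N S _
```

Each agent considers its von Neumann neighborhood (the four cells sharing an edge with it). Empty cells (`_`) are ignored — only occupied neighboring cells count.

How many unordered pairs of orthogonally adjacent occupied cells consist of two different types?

Scan each occupied cell's neighbors to the right and below so each pair is counted once.
From row 0: 3 unlike of 7 pairs (running 3/7).
From row 1: 3 unlike of 4 pairs (running 6/11).
From row 2: 5 unlike of 8 pairs (running 11/19).
From row 3: 4 unlike of 5 pairs (running 15/24).
Total adjacent occupied pairs: 24; unlike-type pairs: 15.

15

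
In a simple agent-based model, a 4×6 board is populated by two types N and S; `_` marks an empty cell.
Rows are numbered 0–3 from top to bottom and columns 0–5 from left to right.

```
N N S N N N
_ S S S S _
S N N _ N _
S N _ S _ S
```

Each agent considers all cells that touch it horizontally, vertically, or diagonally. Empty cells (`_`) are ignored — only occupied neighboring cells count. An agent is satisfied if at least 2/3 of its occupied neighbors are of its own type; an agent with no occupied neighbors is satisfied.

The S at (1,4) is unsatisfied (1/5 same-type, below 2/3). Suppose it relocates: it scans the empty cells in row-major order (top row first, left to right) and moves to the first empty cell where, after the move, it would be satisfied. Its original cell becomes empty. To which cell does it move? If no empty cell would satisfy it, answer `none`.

(3,4)

Vacating (1,4). Empty cells in order:
  (1,0): 2/5 same-type → still unsatisfied.
  (1,5): 0/3 same-type → still unsatisfied.
  (2,3): 3/5 same-type → still unsatisfied.
  (2,5): 1/2 same-type → still unsatisfied.
  (3,2): 1/4 same-type → still unsatisfied.
  (3,4): 2/3 same-type → satisfied — stop here.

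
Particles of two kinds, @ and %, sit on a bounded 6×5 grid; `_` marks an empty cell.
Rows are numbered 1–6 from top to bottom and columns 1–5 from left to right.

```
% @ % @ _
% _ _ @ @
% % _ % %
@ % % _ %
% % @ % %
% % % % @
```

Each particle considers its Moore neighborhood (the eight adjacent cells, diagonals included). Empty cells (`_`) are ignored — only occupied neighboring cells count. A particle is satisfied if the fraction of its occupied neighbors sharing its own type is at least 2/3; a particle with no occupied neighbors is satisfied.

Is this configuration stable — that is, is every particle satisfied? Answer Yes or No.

Row 1: (1,1)% 1/2 not · (1,2)@ 0/3 not · (1,3)% 0/3 not · (1,4)@ 2/3 satisfied
Row 2: (2,1)% 3/4 satisfied · (2,4)@ 2/5 not · (2,5)@ 2/4 not
Row 3: (3,1)% 3/4 satisfied · (3,2)% 4/5 satisfied · (3,4)% 3/5 not · (3,5)% 2/4 not
Row 4: (4,1)@ 0/5 not · (4,2)% 5/7 satisfied · (4,3)% 5/6 satisfied · (4,5)% 4/4 satisfied
Row 5: (5,1)% 4/5 satisfied · (5,2)% 6/8 satisfied · (5,3)@ 0/7 not · (5,4)% 5/7 satisfied · (5,5)% 3/4 satisfied
Row 6: (6,1)% 3/3 satisfied · (6,2)% 4/5 satisfied · (6,3)% 4/5 satisfied · (6,4)% 3/5 not · (6,5)@ 0/3 not
For instance (1,1) has only 1/2 same-type neighbors, below 2/3.

No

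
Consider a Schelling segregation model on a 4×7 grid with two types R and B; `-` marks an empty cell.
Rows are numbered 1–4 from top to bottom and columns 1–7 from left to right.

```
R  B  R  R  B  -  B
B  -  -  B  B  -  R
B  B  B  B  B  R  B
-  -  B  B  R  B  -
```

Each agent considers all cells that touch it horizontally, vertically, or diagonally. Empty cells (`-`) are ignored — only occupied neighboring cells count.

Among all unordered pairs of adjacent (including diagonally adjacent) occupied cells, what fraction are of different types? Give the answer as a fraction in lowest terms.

17/44

Scan each occupied cell's neighbors to the right and below (and the two forward diagonals) so each pair is counted once.
Row 1: R(1,1)–B(1,2)≠ R(1,1)–B(2,1)≠ B(1,2)–R(1,3)≠ B(1,2)–B(2,1)= R(1,3)–R(1,4)= R(1,3)–B(2,4)≠ R(1,4)–B(1,5)≠ R(1,4)–B(2,4)≠ R(1,4)–B(2,5)≠ B(1,5)–B(2,5)= B(1,5)–B(2,4)= B(1,7)–R(2,7)≠  → 8/12 unlike.
Row 2: B(2,1)–B(3,1)= B(2,1)–B(3,2)= B(2,4)–B(2,5)= B(2,4)–B(3,4)= B(2,4)–B(3,5)= B(2,4)–B(3,3)= B(2,5)–B(3,5)= B(2,5)–R(3,6)≠ B(2,5)–B(3,4)= R(2,7)–B(3,7)≠ R(2,7)–R(3,6)=  → 2/11 unlike.
Row 3: B(3,1)–B(3,2)= B(3,2)–B(3,3)= B(3,2)–B(4,3)= B(3,3)–B(3,4)= B(3,3)–B(4,3)= B(3,3)–B(4,4)= B(3,4)–B(3,5)= B(3,4)–B(4,4)= B(3,4)–R(4,5)≠ B(3,4)–B(4,3)= B(3,5)–R(3,6)≠ B(3,5)–R(4,5)≠ B(3,5)–B(4,6)= B(3,5)–B(4,4)= R(3,6)–B(3,7)≠ R(3,6)–B(4,6)≠ R(3,6)–R(4,5)= B(3,7)–B(4,6)=  → 5/18 unlike.
Row 4: B(4,3)–B(4,4)= B(4,4)–R(4,5)≠ R(4,5)–B(4,6)≠  → 2/3 unlike.
Total adjacent occupied pairs: 44; unlike-type pairs: 17.
17/44 is already in lowest terms.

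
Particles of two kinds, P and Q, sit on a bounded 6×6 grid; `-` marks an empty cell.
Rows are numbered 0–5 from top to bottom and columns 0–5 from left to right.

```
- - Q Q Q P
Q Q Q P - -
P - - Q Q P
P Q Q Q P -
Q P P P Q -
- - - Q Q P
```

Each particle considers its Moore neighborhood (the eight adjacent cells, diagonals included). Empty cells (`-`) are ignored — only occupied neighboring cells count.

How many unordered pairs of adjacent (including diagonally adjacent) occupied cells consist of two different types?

31

Scan each occupied cell's neighbors to the right and below (and the two forward diagonals) so each pair is counted once.
From row 0: 4 unlike of 9 pairs (running 4/9).
From row 1: 5 unlike of 8 pairs (running 9/17).
From row 2: 4 unlike of 10 pairs (running 13/27).
From row 3: 11 unlike of 17 pairs (running 24/44).
From row 4: 6 unlike of 10 pairs (running 30/54).
From row 5: 1 unlike of 2 pairs (running 31/56).
Total adjacent occupied pairs: 56; unlike-type pairs: 31.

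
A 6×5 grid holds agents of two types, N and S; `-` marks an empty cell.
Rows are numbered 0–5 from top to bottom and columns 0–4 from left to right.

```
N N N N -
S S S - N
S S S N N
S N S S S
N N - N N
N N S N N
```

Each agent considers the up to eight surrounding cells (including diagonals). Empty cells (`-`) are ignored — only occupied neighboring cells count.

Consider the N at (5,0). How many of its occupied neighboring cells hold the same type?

Occupied neighbors of (5,0): (4,0)=N, (4,1)=N, (5,1)=N.
Same type (N): 3 of 3.

3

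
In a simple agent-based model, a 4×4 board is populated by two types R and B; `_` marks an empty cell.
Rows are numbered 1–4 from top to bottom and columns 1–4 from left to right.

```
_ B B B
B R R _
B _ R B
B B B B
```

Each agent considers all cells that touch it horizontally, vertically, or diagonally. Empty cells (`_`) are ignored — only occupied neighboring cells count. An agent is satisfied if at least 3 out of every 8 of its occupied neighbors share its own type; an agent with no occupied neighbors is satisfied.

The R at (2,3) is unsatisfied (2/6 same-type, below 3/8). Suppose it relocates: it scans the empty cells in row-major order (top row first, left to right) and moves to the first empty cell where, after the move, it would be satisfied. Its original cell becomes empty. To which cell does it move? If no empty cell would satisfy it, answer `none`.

none

Vacating (2,3). Empty cells in order:
  (1,1): 1/3 same-type → still unsatisfied.
  (2,4): 1/4 same-type → still unsatisfied.
  (3,2): 2/7 same-type → still unsatisfied.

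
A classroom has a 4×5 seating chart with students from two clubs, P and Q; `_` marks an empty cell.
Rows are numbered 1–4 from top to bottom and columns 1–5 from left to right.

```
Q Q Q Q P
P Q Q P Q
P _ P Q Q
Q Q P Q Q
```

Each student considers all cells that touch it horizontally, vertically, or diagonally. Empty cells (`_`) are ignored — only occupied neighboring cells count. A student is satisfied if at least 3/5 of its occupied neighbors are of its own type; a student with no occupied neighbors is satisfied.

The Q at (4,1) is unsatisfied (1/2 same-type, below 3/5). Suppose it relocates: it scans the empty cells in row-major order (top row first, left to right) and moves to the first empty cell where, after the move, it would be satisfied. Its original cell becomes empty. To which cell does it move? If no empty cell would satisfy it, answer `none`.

Vacating (4,1). Empty cells in order:
  (3,2): 3/7 same-type → still unsatisfied.

none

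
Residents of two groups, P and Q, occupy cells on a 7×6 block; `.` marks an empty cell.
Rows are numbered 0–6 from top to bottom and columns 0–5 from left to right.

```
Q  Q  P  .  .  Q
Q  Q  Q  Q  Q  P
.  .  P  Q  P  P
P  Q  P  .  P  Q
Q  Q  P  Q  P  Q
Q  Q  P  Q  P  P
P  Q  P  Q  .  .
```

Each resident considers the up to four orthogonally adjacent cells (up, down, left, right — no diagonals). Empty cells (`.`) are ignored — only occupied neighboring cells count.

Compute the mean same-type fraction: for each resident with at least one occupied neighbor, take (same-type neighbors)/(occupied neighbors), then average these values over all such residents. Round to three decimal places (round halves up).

0.500

(0,0)Q 2/2
(0,1)Q 2/3
(0,2)P 0/2
(0,5)Q 0/1
(1,0)Q 2/2
(1,1)Q 3/3
(1,2)Q 2/4
(1,3)Q 3/3
(1,4)Q 1/3
(1,5)P 1/3
(2,2)P 1/3
(2,3)Q 1/3
(2,4)P 2/4
(2,5)P 2/3
(3,0)P 0/2
(3,1)Q 1/3
(3,2)P 2/3
(3,4)P 2/3
(3,5)Q 1/3
(4,0)Q 2/3
(4,1)Q 3/4
(4,2)P 2/4
(4,3)Q 1/3
(4,4)P 2/4
(4,5)Q 1/3
(5,0)Q 2/3
(5,1)Q 3/4
(5,2)P 2/4
(5,3)Q 2/4
(5,4)P 2/3
(5,5)P 1/2
(6,0)P 0/2
(6,1)Q 1/3
(6,2)P 1/3
(6,3)Q 1/2
Sum over 35 residents: 2/2 + 2/3 + 0/2 + 0/1 + 2/2 + 3/3 + 2/4 + 3/3 + 1/3 + 1/3 + 1/3 + 1/3 + 2/4 + 2/3 + 0/2 + 1/3 + 2/3 + 2/3 + 1/3 + 2/3 + 3/4 + 2/4 + 1/3 + 2/4 + 1/3 + 2/3 + 3/4 + 2/4 + 2/4 + 2/3 + 1/2 + 0/2 + 1/3 + 1/3 + 1/2 = 35/2; mean = 35/2 ÷ 35 = 1/2 = 0.5 → 0.500.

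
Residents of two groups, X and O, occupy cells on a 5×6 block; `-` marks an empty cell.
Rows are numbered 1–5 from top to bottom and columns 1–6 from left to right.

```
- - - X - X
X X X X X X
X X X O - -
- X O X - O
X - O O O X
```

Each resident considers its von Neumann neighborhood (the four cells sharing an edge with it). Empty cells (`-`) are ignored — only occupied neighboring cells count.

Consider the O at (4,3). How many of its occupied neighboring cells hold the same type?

1

Occupied neighbors of (4,3): (3,3)=X, (5,3)=O, (4,2)=X, (4,4)=X.
Same type (O): 1 of 4.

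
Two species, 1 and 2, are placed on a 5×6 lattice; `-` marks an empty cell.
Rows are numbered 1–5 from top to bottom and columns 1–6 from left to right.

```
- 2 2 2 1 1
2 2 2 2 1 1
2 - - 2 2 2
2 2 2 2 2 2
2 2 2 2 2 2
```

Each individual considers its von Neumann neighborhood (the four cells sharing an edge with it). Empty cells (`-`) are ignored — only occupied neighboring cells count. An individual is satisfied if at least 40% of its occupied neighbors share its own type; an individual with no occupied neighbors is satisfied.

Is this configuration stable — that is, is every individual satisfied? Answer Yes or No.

Yes

Row 1: (1,2)2 2/2 satisfied · (1,3)2 3/3 satisfied · (1,4)2 2/3 satisfied · (1,5)1 2/3 satisfied · (1,6)1 2/2 satisfied
Row 2: (2,1)2 2/2 satisfied · (2,2)2 3/3 satisfied · (2,3)2 3/3 satisfied · (2,4)2 3/4 satisfied · (2,5)1 2/4 satisfied · (2,6)1 2/3 satisfied
Row 3: (3,1)2 2/2 satisfied · (3,4)2 3/3 satisfied · (3,5)2 3/4 satisfied · (3,6)2 2/3 satisfied
Row 4: (4,1)2 3/3 satisfied · (4,2)2 3/3 satisfied · (4,3)2 3/3 satisfied · (4,4)2 4/4 satisfied · (4,5)2 4/4 satisfied · (4,6)2 3/3 satisfied
Row 5: (5,1)2 2/2 satisfied · (5,2)2 3/3 satisfied · (5,3)2 3/3 satisfied · (5,4)2 3/3 satisfied · (5,5)2 3/3 satisfied · (5,6)2 2/2 satisfied
All meet the threshold, so the configuration is stable.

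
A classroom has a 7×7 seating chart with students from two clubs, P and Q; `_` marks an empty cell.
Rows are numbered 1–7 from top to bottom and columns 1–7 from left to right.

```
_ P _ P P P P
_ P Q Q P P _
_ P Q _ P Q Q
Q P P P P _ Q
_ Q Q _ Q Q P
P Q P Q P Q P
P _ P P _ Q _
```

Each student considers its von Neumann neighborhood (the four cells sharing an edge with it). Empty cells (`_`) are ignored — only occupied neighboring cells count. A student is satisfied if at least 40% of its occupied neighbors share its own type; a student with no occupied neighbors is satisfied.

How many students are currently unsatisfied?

11

(1,2)P 1/1 ok
(1,4)P 1/2 ok
(1,5)P 3/3 ok
(1,6)P 3/3 ok
(1,7)P 1/1 ok
(2,2)P 2/3 ok
(2,3)Q 2/3 ok
(2,4)Q 1/3 unhappy
(2,5)P 3/4 ok
(2,6)P 2/3 ok
(3,2)P 2/3 ok
(3,3)Q 1/3 unhappy
(3,5)P 2/3 ok
(3,6)Q 1/3 unhappy
(3,7)Q 2/2 ok
(4,1)Q 0/1 unhappy
(4,2)P 2/4 ok
(4,3)P 2/4 ok
(4,4)P 2/2 ok
(4,5)P 2/3 ok
(4,7)Q 1/2 ok
(5,2)Q 2/3 ok
(5,3)Q 1/3 unhappy
(5,5)Q 1/3 unhappy
(5,6)Q 2/3 ok
(5,7)P 1/3 unhappy
(6,1)P 1/2 ok
(6,2)Q 1/3 unhappy
(6,3)P 1/4 unhappy
(6,4)Q 0/3 unhappy
(6,5)P 0/3 unhappy
(6,6)Q 2/4 ok
(6,7)P 1/2 ok
(7,1)P 1/1 ok
(7,3)P 2/2 ok
(7,4)P 1/2 ok
(7,6)Q 1/1 ok
Unsatisfied: (2,4), (3,3), (3,6), (4,1), (5,3), (5,5), (5,7), (6,2), (6,3), (6,4), (6,5) — 11 in total.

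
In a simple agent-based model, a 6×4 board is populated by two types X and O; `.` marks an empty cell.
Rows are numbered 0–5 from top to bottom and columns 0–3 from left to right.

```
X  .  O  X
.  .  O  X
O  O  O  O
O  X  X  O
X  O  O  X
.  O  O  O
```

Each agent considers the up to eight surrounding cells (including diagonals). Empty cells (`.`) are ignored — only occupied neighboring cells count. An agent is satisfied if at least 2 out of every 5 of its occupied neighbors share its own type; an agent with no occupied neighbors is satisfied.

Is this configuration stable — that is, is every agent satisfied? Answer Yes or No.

No

(0,0)X 0/0 ✓
(0,2)O 1/3 ✗
(0,3)X 1/3 ✗
(1,2)O 4/6 ✓
(1,3)X 1/5 ✗
(2,0)O 2/3 ✓
(2,1)O 4/6 ✓
(2,2)O 4/7 ✓
(2,3)O 3/5 ✓
(3,0)O 3/5 ✓
(3,1)X 2/8 ✗
(3,2)X 2/8 ✗
(3,3)O 3/5 ✓
(4,0)X 1/4 ✗
(4,1)O 4/7 ✓
(4,2)O 5/8 ✓
(4,3)X 1/5 ✗
(5,1)O 3/4 ✓
(5,2)O 4/5 ✓
(5,3)O 2/3 ✓
For instance (0,2) has only 1/3 same-type neighbors, below 2/5.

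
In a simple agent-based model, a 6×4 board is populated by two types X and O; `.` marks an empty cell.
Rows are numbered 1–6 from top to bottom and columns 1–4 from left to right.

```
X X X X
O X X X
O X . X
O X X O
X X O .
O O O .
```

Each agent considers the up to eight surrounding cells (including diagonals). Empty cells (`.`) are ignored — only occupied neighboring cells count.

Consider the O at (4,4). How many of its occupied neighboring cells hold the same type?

Occupied neighbors of (4,4): (3,4)=X, (4,3)=X, (5,3)=O.
Same type (O): 1 of 3.

1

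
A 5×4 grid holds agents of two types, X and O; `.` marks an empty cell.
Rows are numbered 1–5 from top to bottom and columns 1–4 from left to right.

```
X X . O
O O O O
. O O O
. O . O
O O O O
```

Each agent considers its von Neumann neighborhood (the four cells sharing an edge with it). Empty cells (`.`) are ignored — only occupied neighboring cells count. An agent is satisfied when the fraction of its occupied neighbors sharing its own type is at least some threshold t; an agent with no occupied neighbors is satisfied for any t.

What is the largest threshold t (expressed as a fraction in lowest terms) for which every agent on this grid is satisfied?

1/2

Row 1: (1,1)X 1/2 · (1,2)X 1/2 · (1,4)O 1/1
Row 2: (2,1)O 1/2 · (2,2)O 3/4 · (2,3)O 3/3 · (2,4)O 3/3
Row 3: (3,2)O 3/3 · (3,3)O 3/3 · (3,4)O 3/3
Row 4: (4,2)O 2/2 · (4,4)O 2/2
Row 5: (5,1)O 1/1 · (5,2)O 3/3 · (5,3)O 2/2 · (5,4)O 2/2
The smallest same-type fraction is 1/2 at (1,1), which reduces to 1/2. Any threshold above that leaves this agent unsatisfied.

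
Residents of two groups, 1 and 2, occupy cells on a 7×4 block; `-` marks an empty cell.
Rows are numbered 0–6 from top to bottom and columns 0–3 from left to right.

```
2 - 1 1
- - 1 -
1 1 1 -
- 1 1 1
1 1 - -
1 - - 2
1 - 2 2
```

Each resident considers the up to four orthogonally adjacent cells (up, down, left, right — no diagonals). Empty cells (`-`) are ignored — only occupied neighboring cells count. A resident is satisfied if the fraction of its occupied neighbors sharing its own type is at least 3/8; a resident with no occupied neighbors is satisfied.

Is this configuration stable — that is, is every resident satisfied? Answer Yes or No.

Yes

Row 0: (0,0)2 0/0 satisfied · (0,2)1 2/2 satisfied · (0,3)1 1/1 satisfied
Row 1: (1,2)1 2/2 satisfied
Row 2: (2,0)1 1/1 satisfied · (2,1)1 3/3 satisfied · (2,2)1 3/3 satisfied
Row 3: (3,1)1 3/3 satisfied · (3,2)1 3/3 satisfied · (3,3)1 1/1 satisfied
Row 4: (4,0)1 2/2 satisfied · (4,1)1 2/2 satisfied
Row 5: (5,0)1 2/2 satisfied · (5,3)2 1/1 satisfied
Row 6: (6,0)1 1/1 satisfied · (6,2)2 1/1 satisfied · (6,3)2 2/2 satisfied
All meet the threshold, so the configuration is stable.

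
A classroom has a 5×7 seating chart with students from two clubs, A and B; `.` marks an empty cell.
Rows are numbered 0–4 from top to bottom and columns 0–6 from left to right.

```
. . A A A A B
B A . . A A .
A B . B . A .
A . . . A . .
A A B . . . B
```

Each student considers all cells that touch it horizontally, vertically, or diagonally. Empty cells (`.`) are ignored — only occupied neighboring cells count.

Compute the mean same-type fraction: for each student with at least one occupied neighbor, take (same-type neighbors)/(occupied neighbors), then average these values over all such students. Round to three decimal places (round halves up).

0.605

Row 0: (0,2)A 2/2 · (0,3)A 3/3 · (0,4)A 4/4 · (0,5)A 3/4 · (0,6)B 0/2
Row 1: (1,0)B 1/3 · (1,1)A 2/4 · (1,4)A 5/6 · (1,5)A 4/5
Row 2: (2,0)A 2/4 · (2,1)B 1/4 · (2,3)B 0/2 · (2,5)A 3/3
Row 3: (3,0)A 3/4 · (3,4)A 1/2
Row 4: (4,0)A 2/2 · (4,1)A 2/3 · (4,2)B 0/1 · (4,6)B — no occupied neighbors
Sum over 18 students: 2/2 + 3/3 + 4/4 + 3/4 + 0/2 + 1/3 + 2/4 + 5/6 + 4/5 + 2/4 + 1/4 + 0/2 + 3/3 + 3/4 + 1/2 + 2/2 + 2/3 + 0/1 = 653/60; mean = 653/60 ÷ 18 = 653/1080 = 0.604629… → 0.605.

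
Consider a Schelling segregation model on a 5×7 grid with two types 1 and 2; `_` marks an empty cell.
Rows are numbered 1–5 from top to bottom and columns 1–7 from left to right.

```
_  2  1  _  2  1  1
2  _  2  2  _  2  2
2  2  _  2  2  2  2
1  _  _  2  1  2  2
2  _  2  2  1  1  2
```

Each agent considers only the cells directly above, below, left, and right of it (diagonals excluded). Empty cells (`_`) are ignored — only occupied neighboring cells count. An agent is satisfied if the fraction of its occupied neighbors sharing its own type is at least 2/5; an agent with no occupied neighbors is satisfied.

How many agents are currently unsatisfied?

8

(1,2)2 0/1 unhappy
(1,3)1 0/2 unhappy
(1,5)2 0/1 unhappy
(1,6)1 1/3 unhappy
(1,7)1 1/2 ok
(2,1)2 1/1 ok
(2,3)2 1/2 ok
(2,4)2 2/2 ok
(2,6)2 2/3 ok
(2,7)2 2/3 ok
(3,1)2 2/3 ok
(3,2)2 1/1 ok
(3,4)2 3/3 ok
(3,5)2 2/3 ok
(3,6)2 4/4 ok
(3,7)2 3/3 ok
(4,1)1 0/2 unhappy
(4,4)2 2/3 ok
(4,5)1 1/4 unhappy
(4,6)2 2/4 ok
(4,7)2 3/3 ok
(5,1)2 0/1 unhappy
(5,3)2 1/1 ok
(5,4)2 2/3 ok
(5,5)1 2/3 ok
(5,6)1 1/3 unhappy
(5,7)2 1/2 ok
Unsatisfied: (1,2), (1,3), (1,5), (1,6), (4,1), (4,5), (5,1), (5,6) — 8 in total.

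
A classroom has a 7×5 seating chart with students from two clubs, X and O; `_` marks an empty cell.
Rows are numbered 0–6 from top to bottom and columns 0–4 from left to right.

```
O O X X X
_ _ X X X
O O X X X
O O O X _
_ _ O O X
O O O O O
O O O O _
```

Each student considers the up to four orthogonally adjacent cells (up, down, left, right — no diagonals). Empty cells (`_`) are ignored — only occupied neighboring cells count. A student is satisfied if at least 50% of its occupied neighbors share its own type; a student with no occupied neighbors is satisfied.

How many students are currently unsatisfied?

2

(0,0)O 1/1 ✓
(0,1)O 1/2 ✓
(0,2)X 2/3 ✓
(0,3)X 3/3 ✓
(0,4)X 2/2 ✓
(1,2)X 3/3 ✓
(1,3)X 4/4 ✓
(1,4)X 3/3 ✓
(2,0)O 2/2 ✓
(2,1)O 2/3 ✓
(2,2)X 2/4 ✓
(2,3)X 4/4 ✓
(2,4)X 2/2 ✓
(3,0)O 2/2 ✓
(3,1)O 3/3 ✓
(3,2)O 2/4 ✓
(3,3)X 1/3 ✗
(4,2)O 3/3 ✓
(4,3)O 2/4 ✓
(4,4)X 0/2 ✗
(5,0)O 2/2 ✓
(5,1)O 3/3 ✓
(5,2)O 4/4 ✓
(5,3)O 4/4 ✓
(5,4)O 1/2 ✓
(6,0)O 2/2 ✓
(6,1)O 3/3 ✓
(6,2)O 3/3 ✓
(6,3)O 2/2 ✓
Unsatisfied: (3,3), (4,4) — 2 in total.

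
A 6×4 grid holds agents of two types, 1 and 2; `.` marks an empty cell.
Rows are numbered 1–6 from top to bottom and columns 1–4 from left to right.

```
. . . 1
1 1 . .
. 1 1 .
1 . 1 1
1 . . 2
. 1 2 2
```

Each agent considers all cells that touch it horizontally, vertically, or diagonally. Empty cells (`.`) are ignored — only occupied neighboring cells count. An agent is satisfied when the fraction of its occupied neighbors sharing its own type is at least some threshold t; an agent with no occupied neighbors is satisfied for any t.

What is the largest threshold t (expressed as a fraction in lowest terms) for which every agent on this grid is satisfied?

(1,4)1 — no occupied neighbors
(2,1)1 2/2
(2,2)1 3/3
(3,2)1 5/5
(3,3)1 4/4
(4,1)1 2/2
(4,3)1 3/4
(4,4)1 2/3
(5,1)1 2/2
(5,4)2 2/4
(6,2)1 1/2
(6,3)2 2/3
(6,4)2 2/2
The smallest same-type fraction is 2/4 at (5,4), which reduces to 1/2. Any threshold above that leaves this agent unsatisfied.

1/2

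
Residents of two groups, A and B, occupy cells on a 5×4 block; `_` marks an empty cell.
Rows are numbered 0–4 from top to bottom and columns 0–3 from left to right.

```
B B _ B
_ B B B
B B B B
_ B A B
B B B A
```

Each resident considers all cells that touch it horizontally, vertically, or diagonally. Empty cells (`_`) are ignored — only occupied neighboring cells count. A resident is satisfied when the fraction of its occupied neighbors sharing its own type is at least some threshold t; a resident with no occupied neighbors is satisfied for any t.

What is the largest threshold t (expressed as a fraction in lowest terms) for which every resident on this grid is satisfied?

(0,0)B 2/2
(0,1)B 3/3
(0,3)B 2/2
(1,1)B 6/6
(1,2)B 7/7
(1,3)B 4/4
(2,0)B 3/3
(2,1)B 5/6
(2,2)B 7/8
(2,3)B 4/5
(3,1)B 6/7
(3,2)A 1/8
(3,3)B 3/5
(4,0)B 2/2
(4,1)B 3/4
(4,2)B 3/5
(4,3)A 1/3
The smallest same-type fraction is 1/8 at (3,2), which reduces to 1/8. Any threshold above that leaves this resident unsatisfied.

1/8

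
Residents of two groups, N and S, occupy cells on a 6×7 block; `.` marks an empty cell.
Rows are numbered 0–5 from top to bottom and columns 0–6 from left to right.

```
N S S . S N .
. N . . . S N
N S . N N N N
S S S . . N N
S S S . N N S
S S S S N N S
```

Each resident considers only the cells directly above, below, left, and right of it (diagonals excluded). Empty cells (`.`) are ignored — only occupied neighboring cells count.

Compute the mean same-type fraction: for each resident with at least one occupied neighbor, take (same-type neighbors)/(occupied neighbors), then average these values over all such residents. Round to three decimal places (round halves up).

Row 0: (0,0)N 0/1 · (0,1)S 1/3 · (0,2)S 1/1 · (0,4)S 0/1 · (0,5)N 0/2
Row 1: (1,1)N 0/2 · (1,5)S 0/3 · (1,6)N 1/2
Row 2: (2,0)N 0/2 · (2,1)S 1/3 · (2,3)N 1/1 · (2,4)N 2/2 · (2,5)N 3/4 · (2,6)N 3/3
Row 3: (3,0)S 2/3 · (3,1)S 4/4 · (3,2)S 2/2 · (3,5)N 3/3 · (3,6)N 2/3
Row 4: (4,0)S 3/3 · (4,1)S 4/4 · (4,2)S 3/3 · (4,4)N 2/2 · (4,5)N 3/4 · (4,6)S 1/3
Row 5: (5,0)S 2/2 · (5,1)S 3/3 · (5,2)S 3/3 · (5,3)S 1/2 · (5,4)N 2/3 · (5,5)N 2/3 · (5,6)S 1/2
Sum over 32 residents: 0/1 + 1/3 + 1/1 + 0/1 + 0/2 + 0/2 + 0/3 + 1/2 + 0/2 + 1/3 + 1/1 + 2/2 + 3/4 + 3/3 + 2/3 + 4/4 + 2/2 + 3/3 + 2/3 + 3/3 + 4/4 + 3/3 + 2/2 + 3/4 + 1/3 + 2/2 + 3/3 + 3/3 + 1/2 + 2/3 + 2/3 + 1/2 = 62/3; mean = 62/3 ÷ 32 = 31/48 = 0.645833… → 0.646.

0.646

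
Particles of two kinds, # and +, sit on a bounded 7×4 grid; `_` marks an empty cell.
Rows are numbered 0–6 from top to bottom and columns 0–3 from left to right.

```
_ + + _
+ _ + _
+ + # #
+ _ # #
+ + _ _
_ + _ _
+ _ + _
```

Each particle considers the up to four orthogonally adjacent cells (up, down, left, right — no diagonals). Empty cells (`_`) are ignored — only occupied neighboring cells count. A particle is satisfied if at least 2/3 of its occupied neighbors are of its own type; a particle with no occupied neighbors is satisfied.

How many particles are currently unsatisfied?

Row 0: (0,1)+ 1/1 satisfied · (0,2)+ 2/2 satisfied
Row 1: (1,0)+ 1/1 satisfied · (1,2)+ 1/2 not
Row 2: (2,0)+ 3/3 satisfied · (2,1)+ 1/2 not · (2,2)# 2/4 not · (2,3)# 2/2 satisfied
Row 3: (3,0)+ 2/2 satisfied · (3,2)# 2/2 satisfied · (3,3)# 2/2 satisfied
Row 4: (4,0)+ 2/2 satisfied · (4,1)+ 2/2 satisfied
Row 5: (5,1)+ 1/1 satisfied
Row 6: (6,0)+ 0/0 satisfied · (6,2)+ 0/0 satisfied
Unsatisfied: (1,2), (2,1), (2,2) — 3 in total.

3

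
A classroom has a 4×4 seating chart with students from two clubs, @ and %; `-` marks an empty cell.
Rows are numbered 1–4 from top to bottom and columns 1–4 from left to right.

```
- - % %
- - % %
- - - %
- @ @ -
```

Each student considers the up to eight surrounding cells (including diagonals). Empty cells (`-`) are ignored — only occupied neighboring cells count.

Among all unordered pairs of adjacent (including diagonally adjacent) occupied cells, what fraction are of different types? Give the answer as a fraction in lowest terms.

1/10

Scan each occupied cell's neighbors to the right and below (and the two forward diagonals) so each pair is counted once.
From row 1: 0 unlike of 5 pairs (running 0/5).
From row 2: 0 unlike of 3 pairs (running 0/8).
From row 3: 1 unlike of 1 pairs (running 1/9).
From row 4: 0 unlike of 1 pairs (running 1/10).
Total adjacent occupied pairs: 10; unlike-type pairs: 1.
1/10 is already in lowest terms.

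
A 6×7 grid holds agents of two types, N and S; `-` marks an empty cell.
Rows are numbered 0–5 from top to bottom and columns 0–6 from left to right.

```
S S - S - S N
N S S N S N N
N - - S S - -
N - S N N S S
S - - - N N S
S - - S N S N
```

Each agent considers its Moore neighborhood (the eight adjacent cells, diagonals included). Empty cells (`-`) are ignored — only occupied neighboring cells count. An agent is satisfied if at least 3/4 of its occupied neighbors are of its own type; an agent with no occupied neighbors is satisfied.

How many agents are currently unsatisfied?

(0,0)S 2/3 not
(0,1)S 3/4 satisfied
(0,3)S 2/3 not
(0,5)S 1/4 not
(0,6)N 2/3 not
(1,0)N 1/4 not
(1,1)S 3/5 not
(1,2)S 4/5 satisfied
(1,3)N 0/5 not
(1,4)S 4/6 not
(1,5)N 2/5 not
(1,6)N 2/3 not
(2,0)N 2/3 not
(2,3)S 4/7 not
(2,4)S 3/7 not
(3,0)N 1/2 not
(3,2)S 1/2 not
(3,3)N 2/5 not
(3,4)N 3/6 not
(3,5)S 3/6 not
(3,6)S 2/3 not
(4,0)S 1/2 not
(4,4)N 4/7 not
(4,5)N 4/8 not
(4,6)S 3/5 not
(5,0)S 1/1 satisfied
(5,3)S 0/2 not
(5,4)N 2/4 not
(5,5)S 1/5 not
(5,6)N 1/3 not
Unsatisfied: (0,0), (0,3), (0,5), (0,6), (1,0), (1,1), (1,3), (1,4), (1,5), (1,6), (2,0), (2,3), (2,4), (3,0), (3,2), (3,3), (3,4), (3,5), (3,6), (4,0), (4,4), (4,5), (4,6), (5,3), (5,4), (5,5), (5,6) — 27 in total.

27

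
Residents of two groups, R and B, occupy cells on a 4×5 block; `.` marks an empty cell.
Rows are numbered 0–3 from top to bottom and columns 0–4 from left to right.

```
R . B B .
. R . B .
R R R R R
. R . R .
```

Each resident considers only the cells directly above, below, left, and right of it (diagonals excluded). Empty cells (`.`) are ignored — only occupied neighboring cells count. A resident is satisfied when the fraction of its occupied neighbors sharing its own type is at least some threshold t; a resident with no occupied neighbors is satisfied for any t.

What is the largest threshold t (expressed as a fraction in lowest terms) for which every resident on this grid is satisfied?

1/2

Row 0: (0,0)R — no occupied neighbors · (0,2)B 1/1 · (0,3)B 2/2
Row 1: (1,1)R 1/1 · (1,3)B 1/2
Row 2: (2,0)R 1/1 · (2,1)R 4/4 · (2,2)R 2/2 · (2,3)R 3/4 · (2,4)R 1/1
Row 3: (3,1)R 1/1 · (3,3)R 1/1
The smallest same-type fraction is 1/2 at (1,3), which reduces to 1/2. Any threshold above that leaves this resident unsatisfied.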